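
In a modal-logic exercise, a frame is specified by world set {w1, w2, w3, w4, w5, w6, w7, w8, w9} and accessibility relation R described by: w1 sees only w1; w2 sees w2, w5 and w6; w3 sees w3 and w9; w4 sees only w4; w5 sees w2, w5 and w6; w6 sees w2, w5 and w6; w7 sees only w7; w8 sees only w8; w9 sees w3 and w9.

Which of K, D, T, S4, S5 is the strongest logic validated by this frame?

Serial (axiom D): yes — every world has a successor (e.g. w1 R w1).
Reflexive (axiom T): yes — every world is R-related to itself.
Transitive (axiom 4): yes — every two-step R-path is closed by a direct edge.
Euclidean (axiom 5): yes — any two successors of a common world are R-related.
So F validates K, D, T, S4, S5. The strongest is S5.

S5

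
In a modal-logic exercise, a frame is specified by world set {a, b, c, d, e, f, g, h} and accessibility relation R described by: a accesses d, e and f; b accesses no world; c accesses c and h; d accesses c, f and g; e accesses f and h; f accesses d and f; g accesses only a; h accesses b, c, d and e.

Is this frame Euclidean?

Euclidean: no — a R d and a R e, but not d R e.

No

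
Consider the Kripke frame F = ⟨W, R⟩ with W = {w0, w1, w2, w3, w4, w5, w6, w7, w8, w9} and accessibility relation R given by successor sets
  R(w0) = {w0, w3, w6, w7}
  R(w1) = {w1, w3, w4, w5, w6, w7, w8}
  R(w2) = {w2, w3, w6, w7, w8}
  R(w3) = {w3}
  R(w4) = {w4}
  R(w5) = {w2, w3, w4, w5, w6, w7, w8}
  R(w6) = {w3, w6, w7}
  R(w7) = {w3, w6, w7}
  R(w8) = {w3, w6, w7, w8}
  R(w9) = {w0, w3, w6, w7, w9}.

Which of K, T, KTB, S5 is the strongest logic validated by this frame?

Reflexive (axiom T): yes — every world is R-related to itself.
Symmetric (axiom B): no — w0 R w3 but not w3 R w0.
Euclidean (axiom 5): no — w0 R w3 and w0 R w6, but not w3 R w6.
So F validates K, T; KTB would additionally require R to be symmetric. The strongest is T.

T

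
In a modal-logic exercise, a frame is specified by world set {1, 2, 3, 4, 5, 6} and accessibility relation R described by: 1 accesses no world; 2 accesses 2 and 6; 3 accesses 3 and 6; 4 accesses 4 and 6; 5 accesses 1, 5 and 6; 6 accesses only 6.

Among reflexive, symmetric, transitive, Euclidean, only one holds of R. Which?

transitive

Reflexive: no — 1 is not related to itself.
Symmetric: no — 2 R 6 but not 6 R 2.
Transitive: yes — every two-step R-path is closed by a direct edge.
Euclidean: no — 5 R 1 and 5 R 6, but not 1 R 6.
Only transitive holds.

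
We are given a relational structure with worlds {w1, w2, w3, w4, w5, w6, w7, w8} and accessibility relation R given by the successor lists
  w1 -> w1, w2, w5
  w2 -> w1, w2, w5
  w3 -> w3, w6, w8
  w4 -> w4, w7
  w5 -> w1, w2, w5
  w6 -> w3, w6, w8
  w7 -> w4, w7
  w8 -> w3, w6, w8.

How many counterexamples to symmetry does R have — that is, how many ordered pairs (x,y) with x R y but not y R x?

R is symmetric; there are no such tuples.

0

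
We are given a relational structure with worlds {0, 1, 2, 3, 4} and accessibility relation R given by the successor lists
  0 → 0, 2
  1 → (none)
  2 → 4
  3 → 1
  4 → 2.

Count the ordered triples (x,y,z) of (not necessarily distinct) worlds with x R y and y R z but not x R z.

3

Enumerating: (0,2,4), (2,4,2), (4,2,4).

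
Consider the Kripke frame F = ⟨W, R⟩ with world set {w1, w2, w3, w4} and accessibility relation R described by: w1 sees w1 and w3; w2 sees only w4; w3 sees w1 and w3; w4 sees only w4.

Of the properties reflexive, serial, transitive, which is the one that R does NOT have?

Reflexive: no — w2 is not related to itself.
Serial: yes — every world has a successor (e.g. w1 R w1).
Transitive: yes — every two-step R-path is closed by a direct edge.
Only reflexive fails.

reflexive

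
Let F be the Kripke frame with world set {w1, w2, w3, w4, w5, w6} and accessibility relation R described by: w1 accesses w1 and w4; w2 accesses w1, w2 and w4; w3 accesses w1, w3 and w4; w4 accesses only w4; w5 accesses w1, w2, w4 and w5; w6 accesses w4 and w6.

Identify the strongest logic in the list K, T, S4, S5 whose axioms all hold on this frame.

S4

Reflexive (axiom T): yes — every world is R-related to itself.
Transitive (axiom 4): yes — every two-step R-path is closed by a direct edge.
Euclidean (axiom 5): no — w2 R w4 and w2 R w1, but not w4 R w1.
So F validates K, T, S4; S5 would additionally require R to be Euclidean. The strongest is S4.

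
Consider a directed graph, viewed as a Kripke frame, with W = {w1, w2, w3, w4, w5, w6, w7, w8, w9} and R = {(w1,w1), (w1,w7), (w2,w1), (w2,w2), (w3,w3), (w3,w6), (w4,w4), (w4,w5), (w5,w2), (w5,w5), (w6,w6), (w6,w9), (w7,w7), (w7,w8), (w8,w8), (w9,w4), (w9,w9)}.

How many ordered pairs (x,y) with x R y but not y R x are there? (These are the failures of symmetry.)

Enumerating: (w1,w7), (w2,w1), (w3,w6), (w4,w5), (w5,w2), (w6,w9), (w7,w8), (w9,w4).

8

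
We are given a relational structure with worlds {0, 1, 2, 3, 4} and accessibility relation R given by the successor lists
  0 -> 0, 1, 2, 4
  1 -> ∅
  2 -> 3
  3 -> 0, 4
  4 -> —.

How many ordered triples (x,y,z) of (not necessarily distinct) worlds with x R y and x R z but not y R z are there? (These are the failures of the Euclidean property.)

Enumerating: (0,1,0), (0,1,1), (0,1,2), (0,1,4), (0,2,0), (0,2,1), (0,2,2), (0,2,4), (0,4,0), (0,4,1), (0,4,2), (0,4,4), (2,3,3), (3,4,0), (3,4,4).

15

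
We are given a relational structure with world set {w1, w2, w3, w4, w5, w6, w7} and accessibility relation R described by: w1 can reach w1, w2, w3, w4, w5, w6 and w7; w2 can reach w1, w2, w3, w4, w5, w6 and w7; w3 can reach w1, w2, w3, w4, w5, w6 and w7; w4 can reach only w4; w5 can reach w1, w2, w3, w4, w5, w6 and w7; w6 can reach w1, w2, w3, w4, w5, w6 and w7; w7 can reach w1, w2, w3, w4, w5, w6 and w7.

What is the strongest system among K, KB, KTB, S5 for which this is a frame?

Symmetric (axiom B): no — w1 R w4 but not w4 R w1.
Reflexive (axiom T): yes — every world is R-related to itself.
Euclidean (axiom 5): no — w1 R w4 and w1 R w2, but not w4 R w2.
So F validates K; KB would additionally require R to be symmetric. The strongest is K.

K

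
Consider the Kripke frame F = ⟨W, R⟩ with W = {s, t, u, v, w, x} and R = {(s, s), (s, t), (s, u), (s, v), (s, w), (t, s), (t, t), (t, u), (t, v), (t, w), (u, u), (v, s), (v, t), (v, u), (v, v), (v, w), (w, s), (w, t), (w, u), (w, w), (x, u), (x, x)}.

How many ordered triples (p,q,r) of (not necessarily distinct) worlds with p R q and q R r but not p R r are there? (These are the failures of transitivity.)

Enumerating: (w,s,v), (w,t,v).

2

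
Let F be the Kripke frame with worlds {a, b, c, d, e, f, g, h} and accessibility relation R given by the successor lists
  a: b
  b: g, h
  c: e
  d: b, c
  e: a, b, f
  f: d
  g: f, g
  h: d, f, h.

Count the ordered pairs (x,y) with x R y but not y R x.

13

Enumerating: (a,b), (b,g), (b,h), (c,e), (d,b), (d,c), (e,a), (e,b), (e,f), (f,d), (g,f), (h,d), (h,f).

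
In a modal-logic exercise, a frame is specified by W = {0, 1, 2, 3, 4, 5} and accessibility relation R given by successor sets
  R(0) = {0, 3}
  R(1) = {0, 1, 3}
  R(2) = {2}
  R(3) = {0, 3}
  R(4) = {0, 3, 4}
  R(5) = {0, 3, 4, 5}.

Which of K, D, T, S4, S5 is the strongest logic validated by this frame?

Serial (axiom D): yes — every world has a successor (e.g. 0 R 0).
Reflexive (axiom T): yes — every world is R-related to itself.
Transitive (axiom 4): yes — every two-step R-path is closed by a direct edge.
Euclidean (axiom 5): no — 5 R 0 and 5 R 4, but not 0 R 4.
So F validates K, D, T, S4; S5 would additionally require R to be Euclidean. The strongest is S4.

S4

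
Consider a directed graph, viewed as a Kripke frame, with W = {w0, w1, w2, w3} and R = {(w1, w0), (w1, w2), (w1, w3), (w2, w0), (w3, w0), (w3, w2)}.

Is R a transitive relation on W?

Transitive: yes — every two-step R-path is closed by a direct edge.

Yes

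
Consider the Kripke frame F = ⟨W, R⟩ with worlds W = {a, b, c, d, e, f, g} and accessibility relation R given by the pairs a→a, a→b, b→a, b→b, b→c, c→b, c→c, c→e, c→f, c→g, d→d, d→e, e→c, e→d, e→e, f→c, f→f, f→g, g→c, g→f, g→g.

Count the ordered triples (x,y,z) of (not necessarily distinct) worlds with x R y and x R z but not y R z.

14

Enumerating: (b,a,c), (b,c,a), (c,b,e), (c,b,f), (c,b,g), (c,e,b), (c,e,f), (c,e,g), (c,f,b), (c,f,e), (c,g,b), (c,g,e), (e,c,d), (e,d,c).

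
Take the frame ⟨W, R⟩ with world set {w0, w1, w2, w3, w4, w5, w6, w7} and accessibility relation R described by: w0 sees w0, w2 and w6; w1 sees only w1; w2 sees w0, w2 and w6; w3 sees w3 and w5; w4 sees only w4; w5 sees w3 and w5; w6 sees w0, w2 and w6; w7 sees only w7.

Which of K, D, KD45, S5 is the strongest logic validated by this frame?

S5

Serial (axiom D): yes — every world has a successor (e.g. w0 R w0).
Euclidean (axiom 5): yes — any two successors of a common world are R-related.
Transitive (axiom 4): yes — every two-step R-path is closed by a direct edge.
Reflexive (axiom T): yes — every world is R-related to itself.
So F validates K, D, KD45, S5. The strongest is S5.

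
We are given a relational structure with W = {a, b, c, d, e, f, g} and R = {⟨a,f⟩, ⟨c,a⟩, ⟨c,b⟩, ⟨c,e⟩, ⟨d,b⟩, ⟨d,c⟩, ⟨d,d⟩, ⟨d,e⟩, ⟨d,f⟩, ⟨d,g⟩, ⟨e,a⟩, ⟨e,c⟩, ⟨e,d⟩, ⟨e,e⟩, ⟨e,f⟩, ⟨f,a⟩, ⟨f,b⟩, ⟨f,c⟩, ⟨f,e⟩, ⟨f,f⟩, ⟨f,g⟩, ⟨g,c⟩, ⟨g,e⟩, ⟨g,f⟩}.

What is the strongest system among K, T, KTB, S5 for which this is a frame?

K

Reflexive (axiom T): no — a is not related to itself.
Symmetric (axiom B): no — c R a but not a R c.
Euclidean (axiom 5): no — c R a and c R b, but not a R b.
So F validates K; T would additionally require R to be reflexive. The strongest is K.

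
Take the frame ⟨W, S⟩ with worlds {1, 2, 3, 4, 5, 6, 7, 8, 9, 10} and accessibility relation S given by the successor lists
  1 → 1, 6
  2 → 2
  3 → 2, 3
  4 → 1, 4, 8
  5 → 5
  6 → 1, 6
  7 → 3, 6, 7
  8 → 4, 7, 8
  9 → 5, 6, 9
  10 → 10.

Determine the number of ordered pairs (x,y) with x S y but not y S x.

7

Enumerating: (3,2), (4,1), (7,3), (7,6), (8,7), (9,5), (9,6).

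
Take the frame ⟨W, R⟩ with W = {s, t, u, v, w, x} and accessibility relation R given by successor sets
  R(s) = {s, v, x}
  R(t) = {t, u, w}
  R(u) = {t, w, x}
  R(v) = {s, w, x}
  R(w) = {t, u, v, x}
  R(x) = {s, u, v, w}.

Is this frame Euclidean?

No

Euclidean: no — u R t and u R x, but not t R x.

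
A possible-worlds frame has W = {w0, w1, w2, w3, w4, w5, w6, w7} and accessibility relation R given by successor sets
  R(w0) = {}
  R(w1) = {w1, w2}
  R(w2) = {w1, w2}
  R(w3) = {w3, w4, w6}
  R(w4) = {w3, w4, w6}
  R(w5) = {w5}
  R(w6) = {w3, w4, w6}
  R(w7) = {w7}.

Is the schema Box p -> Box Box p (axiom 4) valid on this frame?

The schema 4 characterises exactly the transitive frames.
Transitive: yes — every two-step R-path is closed by a direct edge.

Yes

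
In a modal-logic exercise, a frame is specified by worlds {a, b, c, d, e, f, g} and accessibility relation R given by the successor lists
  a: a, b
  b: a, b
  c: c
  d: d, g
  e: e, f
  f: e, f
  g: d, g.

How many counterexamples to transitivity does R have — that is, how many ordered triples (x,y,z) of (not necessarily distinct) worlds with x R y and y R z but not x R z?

0

R is transitive; there are no such tuples.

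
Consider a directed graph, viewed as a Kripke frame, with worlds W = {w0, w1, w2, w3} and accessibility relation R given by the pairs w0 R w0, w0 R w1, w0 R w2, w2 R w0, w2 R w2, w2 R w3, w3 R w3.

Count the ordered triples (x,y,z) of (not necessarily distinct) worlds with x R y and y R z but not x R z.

2

Enumerating: (w0,w2,w3), (w2,w0,w1).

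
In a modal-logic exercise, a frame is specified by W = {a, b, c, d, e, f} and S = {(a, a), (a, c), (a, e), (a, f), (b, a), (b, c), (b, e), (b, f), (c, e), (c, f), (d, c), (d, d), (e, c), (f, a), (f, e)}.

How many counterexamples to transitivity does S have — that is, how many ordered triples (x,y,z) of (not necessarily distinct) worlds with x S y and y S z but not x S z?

Enumerating: (c,e,c), (c,f,a), (d,c,e), (d,c,f), (e,c,e), (e,c,f), (f,a,c), (f,a,f), (f,e,c).

9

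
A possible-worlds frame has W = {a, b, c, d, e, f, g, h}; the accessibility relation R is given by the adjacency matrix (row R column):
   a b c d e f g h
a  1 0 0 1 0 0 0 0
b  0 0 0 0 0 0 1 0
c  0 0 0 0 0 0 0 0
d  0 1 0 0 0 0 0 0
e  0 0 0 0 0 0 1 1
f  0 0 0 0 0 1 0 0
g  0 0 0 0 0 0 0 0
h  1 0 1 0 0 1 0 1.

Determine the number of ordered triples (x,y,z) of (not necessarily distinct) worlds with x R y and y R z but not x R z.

Enumerating: (a,d,b), (d,b,g), (e,h,a), (e,h,c), (e,h,f), (h,a,d).

6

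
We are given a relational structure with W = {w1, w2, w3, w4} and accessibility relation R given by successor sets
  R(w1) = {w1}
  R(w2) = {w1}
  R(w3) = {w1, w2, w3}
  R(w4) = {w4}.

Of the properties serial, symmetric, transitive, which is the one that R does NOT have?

symmetric

Serial: yes — every world has a successor (e.g. w1 R w1).
Symmetric: no — w2 R w1 but not w1 R w2.
Transitive: yes — every two-step R-path is closed by a direct edge.
Only symmetric fails.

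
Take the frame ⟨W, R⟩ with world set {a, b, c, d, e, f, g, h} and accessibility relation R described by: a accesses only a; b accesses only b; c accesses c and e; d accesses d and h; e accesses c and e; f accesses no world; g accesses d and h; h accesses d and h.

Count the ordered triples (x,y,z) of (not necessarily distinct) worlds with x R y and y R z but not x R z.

0

R is transitive; there are no such tuples.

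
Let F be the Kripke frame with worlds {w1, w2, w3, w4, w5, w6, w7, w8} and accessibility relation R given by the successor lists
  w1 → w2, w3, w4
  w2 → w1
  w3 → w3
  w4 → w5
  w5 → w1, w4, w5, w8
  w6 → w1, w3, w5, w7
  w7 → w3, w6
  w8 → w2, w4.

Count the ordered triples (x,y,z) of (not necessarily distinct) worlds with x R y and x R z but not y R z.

35

Enumerating: (w1,w2,w2), (w1,w2,w3), (w1,w2,w4), (w1,w3,w2), (w1,w3,w4), (w1,w4,w2), (w1,w4,w3), (w1,w4,w4), (w2,w1,w1), (w5,w1,w1), (w5,w1,w5), (w5,w1,w8), … and 23 more.
Total: 35.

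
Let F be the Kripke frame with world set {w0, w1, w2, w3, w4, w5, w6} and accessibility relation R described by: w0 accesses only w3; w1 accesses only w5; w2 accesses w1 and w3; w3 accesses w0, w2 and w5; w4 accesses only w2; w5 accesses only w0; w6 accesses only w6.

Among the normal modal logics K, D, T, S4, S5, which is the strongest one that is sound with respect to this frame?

D

Serial (axiom D): yes — every world has a successor (e.g. w0 R w3).
Reflexive (axiom T): no — w0 is not related to itself.
Transitive (axiom 4): no — w0 R w3 and w3 R w2, but not w0 R w2.
Euclidean (axiom 5): no — w2 R w1 and w2 R w3, but not w1 R w3.
So F validates K, D; T would additionally require R to be reflexive. The strongest is D.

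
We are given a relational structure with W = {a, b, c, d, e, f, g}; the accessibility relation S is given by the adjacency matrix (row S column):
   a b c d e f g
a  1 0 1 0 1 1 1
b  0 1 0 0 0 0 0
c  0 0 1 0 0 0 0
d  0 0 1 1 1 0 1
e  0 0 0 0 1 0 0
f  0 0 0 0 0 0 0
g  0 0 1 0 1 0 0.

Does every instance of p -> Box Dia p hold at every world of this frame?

Axiom B corresponds to the accessibility relation being symmetric.
Symmetric: no — a S c but not c S a.

No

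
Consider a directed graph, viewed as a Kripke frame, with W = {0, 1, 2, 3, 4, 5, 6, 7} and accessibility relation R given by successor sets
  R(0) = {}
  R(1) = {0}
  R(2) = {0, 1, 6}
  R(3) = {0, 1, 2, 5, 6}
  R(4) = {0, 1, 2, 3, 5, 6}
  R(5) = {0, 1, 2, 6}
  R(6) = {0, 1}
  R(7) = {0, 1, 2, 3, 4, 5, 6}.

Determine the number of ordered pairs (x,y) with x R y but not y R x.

28

Enumerating: (1,0), (2,0), (2,1), (2,6), (3,0), (3,1), (3,2), (3,5), (3,6), (4,0), (4,1), (4,2), … and 16 more.
Total: 28.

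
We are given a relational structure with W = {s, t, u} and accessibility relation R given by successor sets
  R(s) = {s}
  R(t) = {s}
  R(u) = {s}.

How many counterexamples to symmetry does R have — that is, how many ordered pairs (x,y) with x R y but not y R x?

Enumerating: (t,s), (u,s).

2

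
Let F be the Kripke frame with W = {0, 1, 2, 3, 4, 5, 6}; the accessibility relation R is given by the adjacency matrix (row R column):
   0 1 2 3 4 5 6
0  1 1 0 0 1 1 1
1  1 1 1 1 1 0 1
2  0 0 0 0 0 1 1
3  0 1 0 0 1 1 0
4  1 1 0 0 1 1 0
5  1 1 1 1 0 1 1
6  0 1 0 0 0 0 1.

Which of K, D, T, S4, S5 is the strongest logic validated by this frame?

Serial (axiom D): yes — every world has a successor (e.g. 0 R 0).
Reflexive (axiom T): no — 2 is not related to itself.
Transitive (axiom 4): no — 0 R 1 and 1 R 2, but not 0 R 2.
Euclidean (axiom 5): no — 0 R 1 and 0 R 5, but not 1 R 5.
So F validates K, D; T would additionally require R to be reflexive. The strongest is D.

D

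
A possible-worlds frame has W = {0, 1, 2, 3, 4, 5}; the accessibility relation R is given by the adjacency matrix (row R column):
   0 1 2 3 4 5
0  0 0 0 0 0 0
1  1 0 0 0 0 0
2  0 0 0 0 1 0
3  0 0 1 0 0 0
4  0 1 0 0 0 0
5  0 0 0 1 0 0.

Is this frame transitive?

No

Transitive: no — 2 R 4 and 4 R 1, but not 2 R 1.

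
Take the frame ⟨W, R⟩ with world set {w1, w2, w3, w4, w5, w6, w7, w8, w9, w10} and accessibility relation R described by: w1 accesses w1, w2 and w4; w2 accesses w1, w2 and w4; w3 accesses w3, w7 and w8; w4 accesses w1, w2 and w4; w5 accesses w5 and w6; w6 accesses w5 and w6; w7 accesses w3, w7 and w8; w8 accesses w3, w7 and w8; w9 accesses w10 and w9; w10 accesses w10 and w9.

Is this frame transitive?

Yes

Transitive: yes — every two-step R-path is closed by a direct edge.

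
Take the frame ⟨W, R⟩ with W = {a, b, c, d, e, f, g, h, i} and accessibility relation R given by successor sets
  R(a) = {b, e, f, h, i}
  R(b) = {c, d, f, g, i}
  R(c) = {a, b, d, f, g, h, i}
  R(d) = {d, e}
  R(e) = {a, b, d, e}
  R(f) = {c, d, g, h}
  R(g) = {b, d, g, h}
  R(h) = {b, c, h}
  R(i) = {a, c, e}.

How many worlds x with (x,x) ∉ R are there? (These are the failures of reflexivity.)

Enumerating: a, b, c, f, i.

5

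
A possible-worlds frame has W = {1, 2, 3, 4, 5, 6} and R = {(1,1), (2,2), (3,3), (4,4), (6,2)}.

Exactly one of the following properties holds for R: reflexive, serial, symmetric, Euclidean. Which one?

Euclidean

Reflexive: no — 5 is not related to itself.
Serial: no — 5 has no R-successor.
Symmetric: no — 6 R 2 but not 2 R 6.
Euclidean: yes — any two successors of a common world are R-related.
Only Euclidean holds.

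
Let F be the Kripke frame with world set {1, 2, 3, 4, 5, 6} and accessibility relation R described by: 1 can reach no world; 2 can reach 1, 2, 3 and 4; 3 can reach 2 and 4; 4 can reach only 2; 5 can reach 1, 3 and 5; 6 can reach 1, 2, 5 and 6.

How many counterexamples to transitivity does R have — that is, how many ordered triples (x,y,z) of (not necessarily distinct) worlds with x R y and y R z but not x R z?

Enumerating: (3,2,1), (3,2,3), (4,2,1), (4,2,3), (4,2,4), (5,3,2), (5,3,4), (6,2,3), (6,2,4), (6,5,3).

10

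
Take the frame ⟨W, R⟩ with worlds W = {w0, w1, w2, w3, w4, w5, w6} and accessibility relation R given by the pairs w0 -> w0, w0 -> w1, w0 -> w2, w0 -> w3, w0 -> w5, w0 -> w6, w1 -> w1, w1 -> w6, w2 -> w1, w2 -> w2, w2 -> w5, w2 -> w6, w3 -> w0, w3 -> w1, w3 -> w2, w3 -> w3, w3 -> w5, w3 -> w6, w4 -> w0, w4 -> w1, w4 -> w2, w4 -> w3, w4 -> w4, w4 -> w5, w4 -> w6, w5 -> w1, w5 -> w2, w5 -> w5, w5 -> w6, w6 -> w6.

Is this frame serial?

Serial: yes — every world has a successor (e.g. w0 R w0).

Yes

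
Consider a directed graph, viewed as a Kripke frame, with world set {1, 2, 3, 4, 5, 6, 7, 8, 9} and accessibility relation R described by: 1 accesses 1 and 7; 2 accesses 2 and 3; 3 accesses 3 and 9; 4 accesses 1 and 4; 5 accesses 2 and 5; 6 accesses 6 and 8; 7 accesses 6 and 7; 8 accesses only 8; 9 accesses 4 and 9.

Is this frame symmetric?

No

Symmetric: no — 1 R 7 but not 7 R 1.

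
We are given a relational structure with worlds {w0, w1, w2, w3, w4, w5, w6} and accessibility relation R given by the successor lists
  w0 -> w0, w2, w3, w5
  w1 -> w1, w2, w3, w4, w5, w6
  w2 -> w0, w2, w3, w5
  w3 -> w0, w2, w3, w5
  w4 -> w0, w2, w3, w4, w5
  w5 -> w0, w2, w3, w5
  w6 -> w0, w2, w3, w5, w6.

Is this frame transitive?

Transitive: no — w1 R w2 and w2 R w0, but not w1 R w0.

No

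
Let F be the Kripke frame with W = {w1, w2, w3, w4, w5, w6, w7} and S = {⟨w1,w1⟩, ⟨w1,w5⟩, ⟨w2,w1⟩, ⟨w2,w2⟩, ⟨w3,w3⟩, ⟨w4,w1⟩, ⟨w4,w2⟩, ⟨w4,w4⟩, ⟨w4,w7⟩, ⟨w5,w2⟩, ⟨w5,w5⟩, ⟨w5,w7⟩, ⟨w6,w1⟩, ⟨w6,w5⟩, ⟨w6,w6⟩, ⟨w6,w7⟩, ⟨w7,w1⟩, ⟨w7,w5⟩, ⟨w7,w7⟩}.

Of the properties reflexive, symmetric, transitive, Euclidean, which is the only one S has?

reflexive

Reflexive: yes — every world is S-related to itself.
Symmetric: no — w1 S w5 but not w5 S w1.
Transitive: no — w1 S w5 and w5 S w2, but not w1 S w2.
Euclidean: no — w4 S w1 and w4 S w2, but not w1 S w2.
Only reflexive holds.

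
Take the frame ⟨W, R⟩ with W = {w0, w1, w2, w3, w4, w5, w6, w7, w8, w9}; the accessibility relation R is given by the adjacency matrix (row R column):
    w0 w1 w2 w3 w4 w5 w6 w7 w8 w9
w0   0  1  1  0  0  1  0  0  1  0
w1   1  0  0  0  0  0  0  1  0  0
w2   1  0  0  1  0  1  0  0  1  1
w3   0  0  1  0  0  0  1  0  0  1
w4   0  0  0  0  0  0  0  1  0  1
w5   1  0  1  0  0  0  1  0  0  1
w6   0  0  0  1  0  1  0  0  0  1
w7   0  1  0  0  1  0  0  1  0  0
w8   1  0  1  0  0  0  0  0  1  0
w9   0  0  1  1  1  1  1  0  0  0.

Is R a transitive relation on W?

No

Transitive: no — w0 R w1 and w1 R w7, but not w0 R w7.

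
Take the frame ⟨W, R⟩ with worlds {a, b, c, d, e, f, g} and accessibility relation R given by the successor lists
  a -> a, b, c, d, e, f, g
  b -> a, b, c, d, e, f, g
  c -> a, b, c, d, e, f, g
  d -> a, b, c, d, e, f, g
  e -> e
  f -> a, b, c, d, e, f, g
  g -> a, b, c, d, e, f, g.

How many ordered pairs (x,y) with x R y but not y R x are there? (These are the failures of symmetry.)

6

Enumerating: (a,e), (b,e), (c,e), (d,e), (f,e), (g,e).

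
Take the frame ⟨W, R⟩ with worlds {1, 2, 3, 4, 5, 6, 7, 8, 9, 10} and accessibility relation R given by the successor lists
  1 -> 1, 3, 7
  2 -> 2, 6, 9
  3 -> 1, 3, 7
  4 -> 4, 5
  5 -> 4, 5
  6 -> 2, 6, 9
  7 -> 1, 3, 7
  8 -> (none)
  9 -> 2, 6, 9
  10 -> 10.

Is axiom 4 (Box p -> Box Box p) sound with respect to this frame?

The schema 4 characterises exactly the transitive frames.
Transitive: yes — every two-step R-path is closed by a direct edge.

Yes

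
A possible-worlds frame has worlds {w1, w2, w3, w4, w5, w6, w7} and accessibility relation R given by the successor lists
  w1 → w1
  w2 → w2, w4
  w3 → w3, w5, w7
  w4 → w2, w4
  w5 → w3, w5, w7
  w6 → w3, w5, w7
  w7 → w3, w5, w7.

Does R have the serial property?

Serial: yes — every world has a successor (e.g. w1 R w1).

Yes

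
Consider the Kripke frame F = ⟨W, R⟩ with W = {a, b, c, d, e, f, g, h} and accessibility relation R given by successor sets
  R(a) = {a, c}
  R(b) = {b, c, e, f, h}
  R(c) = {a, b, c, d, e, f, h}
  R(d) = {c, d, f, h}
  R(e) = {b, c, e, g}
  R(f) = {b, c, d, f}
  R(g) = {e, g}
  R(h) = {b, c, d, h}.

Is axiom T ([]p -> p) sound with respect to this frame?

Yes

The schema T characterises exactly the reflexive frames.
Reflexive: yes — every world is R-related to itself.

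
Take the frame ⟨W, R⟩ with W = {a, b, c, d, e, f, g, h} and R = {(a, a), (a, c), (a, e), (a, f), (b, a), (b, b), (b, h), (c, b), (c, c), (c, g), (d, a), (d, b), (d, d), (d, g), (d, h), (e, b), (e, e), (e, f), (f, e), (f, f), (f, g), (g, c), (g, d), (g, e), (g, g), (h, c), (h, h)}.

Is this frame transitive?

No

Transitive: no — a R c and c R b, but not a R b.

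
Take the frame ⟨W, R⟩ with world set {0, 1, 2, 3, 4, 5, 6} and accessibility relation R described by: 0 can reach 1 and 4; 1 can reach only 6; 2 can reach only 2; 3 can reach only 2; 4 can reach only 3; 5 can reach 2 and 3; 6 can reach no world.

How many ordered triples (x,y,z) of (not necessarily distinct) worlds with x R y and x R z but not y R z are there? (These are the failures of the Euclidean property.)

8

Enumerating: (0,1,1), (0,1,4), (0,4,1), (0,4,4), (1,6,6), (4,3,3), (5,2,3), (5,3,3).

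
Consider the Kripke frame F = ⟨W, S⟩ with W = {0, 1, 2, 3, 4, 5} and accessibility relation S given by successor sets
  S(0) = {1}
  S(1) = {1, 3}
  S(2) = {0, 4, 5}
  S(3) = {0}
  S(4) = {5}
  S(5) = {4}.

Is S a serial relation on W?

Yes

Serial: yes — every world has a successor (e.g. 0 S 1).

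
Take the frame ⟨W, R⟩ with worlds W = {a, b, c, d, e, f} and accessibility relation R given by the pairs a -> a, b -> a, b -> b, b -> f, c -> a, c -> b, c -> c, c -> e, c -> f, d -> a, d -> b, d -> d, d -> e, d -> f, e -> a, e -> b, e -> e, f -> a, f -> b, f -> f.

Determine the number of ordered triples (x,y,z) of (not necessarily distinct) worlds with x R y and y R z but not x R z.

1

Enumerating: (e,b,f).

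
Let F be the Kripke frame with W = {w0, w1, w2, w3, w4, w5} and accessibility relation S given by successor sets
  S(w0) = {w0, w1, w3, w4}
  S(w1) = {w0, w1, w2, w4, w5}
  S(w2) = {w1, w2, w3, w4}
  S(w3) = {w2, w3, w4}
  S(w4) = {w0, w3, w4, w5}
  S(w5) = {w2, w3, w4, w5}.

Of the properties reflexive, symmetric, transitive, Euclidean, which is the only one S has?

Reflexive: yes — every world is S-related to itself.
Symmetric: no — w0 S w3 but not w3 S w0.
Transitive: no — w0 S w1 and w1 S w2, but not w0 S w2.
Euclidean: no — w0 S w1 and w0 S w3, but not w1 S w3.
Only reflexive holds.

reflexive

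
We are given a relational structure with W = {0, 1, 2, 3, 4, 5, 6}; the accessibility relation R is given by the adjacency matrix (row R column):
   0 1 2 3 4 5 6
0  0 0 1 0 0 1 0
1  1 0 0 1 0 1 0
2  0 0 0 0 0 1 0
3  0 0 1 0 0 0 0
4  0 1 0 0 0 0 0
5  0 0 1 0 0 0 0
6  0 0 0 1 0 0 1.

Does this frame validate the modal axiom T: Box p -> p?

No

The schema T characterises exactly the reflexive frames.
Reflexive: no — 0 is not related to itself.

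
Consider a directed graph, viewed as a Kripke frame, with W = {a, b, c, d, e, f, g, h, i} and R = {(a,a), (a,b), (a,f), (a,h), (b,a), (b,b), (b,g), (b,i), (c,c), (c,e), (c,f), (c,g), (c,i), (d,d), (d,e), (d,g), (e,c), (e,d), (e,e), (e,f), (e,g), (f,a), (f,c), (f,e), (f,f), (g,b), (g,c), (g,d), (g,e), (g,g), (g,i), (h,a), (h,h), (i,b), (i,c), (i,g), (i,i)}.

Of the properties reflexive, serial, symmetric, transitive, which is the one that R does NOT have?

Reflexive: yes — every world is R-related to itself.
Serial: yes — every world has a successor (e.g. a R a).
Symmetric: yes — every pair in R has its reverse in R.
Transitive: no — a R b and b R g, but not a R g.
Only transitive fails.

transitive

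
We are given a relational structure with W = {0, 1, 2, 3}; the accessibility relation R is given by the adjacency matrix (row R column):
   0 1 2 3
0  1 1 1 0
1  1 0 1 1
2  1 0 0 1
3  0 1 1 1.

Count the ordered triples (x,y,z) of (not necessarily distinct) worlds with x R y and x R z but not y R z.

Enumerating: (0,1,1), (0,2,1), (0,2,2), (1,0,3), (1,2,2), (1,3,0), (2,0,3), (2,3,0), (3,1,1), (3,2,1), (3,2,2).

11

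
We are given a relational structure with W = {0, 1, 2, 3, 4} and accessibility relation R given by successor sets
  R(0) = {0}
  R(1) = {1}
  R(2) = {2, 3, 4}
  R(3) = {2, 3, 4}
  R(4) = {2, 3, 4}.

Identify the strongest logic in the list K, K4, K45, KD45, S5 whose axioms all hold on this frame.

Transitive (axiom 4): yes — every two-step R-path is closed by a direct edge.
Euclidean (axiom 5): yes — any two successors of a common world are R-related.
Serial (axiom D): yes — every world has a successor (e.g. 0 R 0).
Reflexive (axiom T): yes — every world is R-related to itself.
So F validates K, K4, K45, KD45, S5. The strongest is S5.

S5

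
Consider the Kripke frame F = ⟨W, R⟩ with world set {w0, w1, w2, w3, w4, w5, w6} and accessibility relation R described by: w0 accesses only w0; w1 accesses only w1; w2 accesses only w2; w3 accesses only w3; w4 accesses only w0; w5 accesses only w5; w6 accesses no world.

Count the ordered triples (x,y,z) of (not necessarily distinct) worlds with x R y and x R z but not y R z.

0

R is Euclidean; there are no such tuples.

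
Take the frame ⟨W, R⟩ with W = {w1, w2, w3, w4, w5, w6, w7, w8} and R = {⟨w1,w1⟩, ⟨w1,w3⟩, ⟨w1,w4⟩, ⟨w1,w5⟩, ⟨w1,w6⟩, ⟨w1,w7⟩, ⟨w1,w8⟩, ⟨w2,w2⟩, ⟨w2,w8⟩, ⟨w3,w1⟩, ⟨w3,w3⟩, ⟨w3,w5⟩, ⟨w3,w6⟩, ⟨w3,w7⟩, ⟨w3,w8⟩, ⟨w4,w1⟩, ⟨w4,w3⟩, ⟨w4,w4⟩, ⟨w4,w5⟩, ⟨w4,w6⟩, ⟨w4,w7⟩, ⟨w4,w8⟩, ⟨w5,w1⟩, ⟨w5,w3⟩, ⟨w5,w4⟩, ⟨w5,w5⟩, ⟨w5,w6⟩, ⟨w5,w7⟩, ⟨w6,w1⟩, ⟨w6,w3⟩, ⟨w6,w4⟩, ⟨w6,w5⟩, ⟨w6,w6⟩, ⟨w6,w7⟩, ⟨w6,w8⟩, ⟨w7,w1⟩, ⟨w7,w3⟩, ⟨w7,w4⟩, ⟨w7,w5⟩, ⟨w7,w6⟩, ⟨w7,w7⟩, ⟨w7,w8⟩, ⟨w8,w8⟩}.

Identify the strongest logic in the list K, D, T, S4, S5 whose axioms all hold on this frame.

Serial (axiom D): yes — every world has a successor (e.g. w1 R w1).
Reflexive (axiom T): yes — every world is R-related to itself.
Transitive (axiom 4): no — w3 R w1 and w1 R w4, but not w3 R w4.
Euclidean (axiom 5): no — w1 R w3 and w1 R w4, but not w3 R w4.
So F validates K, D, T; S4 would additionally require R to be transitive. The strongest is T.

T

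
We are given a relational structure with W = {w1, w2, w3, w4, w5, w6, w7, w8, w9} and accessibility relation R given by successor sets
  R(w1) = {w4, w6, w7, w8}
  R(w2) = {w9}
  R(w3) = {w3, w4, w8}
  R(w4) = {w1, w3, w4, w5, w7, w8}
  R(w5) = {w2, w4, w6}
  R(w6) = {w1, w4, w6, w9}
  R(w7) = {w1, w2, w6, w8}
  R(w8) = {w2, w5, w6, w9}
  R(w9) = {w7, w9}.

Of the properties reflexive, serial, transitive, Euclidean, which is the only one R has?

serial

Reflexive: no — w1 is not related to itself.
Serial: yes — every world has a successor (e.g. w1 R w4).
Transitive: no — w1 R w4 and w4 R w3, but not w1 R w3.
Euclidean: no — w1 R w4 and w1 R w6, but not w4 R w6.
Only serial holds.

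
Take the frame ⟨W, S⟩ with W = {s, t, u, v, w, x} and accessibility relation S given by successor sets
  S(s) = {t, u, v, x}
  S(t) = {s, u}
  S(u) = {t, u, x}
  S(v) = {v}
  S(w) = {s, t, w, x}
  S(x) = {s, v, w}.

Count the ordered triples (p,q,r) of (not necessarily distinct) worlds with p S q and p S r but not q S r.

Enumerating: (s,t,t), (s,t,v), (s,t,x), (s,u,v), (s,v,t), (s,v,u), (s,v,x), (s,x,t), (s,x,u), (s,x,x), (t,s,s), (t,u,s), … and 17 more.
Total: 29.

29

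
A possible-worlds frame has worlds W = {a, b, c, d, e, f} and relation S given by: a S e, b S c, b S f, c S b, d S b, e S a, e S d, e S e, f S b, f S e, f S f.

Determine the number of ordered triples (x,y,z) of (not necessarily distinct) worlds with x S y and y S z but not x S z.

13

Enumerating: (a,e,a), (a,e,d), (b,c,b), (b,f,b), (b,f,e), (c,b,c), (c,b,f), (d,b,c), (d,b,f), (e,d,b), (f,b,c), (f,e,a), (f,e,d).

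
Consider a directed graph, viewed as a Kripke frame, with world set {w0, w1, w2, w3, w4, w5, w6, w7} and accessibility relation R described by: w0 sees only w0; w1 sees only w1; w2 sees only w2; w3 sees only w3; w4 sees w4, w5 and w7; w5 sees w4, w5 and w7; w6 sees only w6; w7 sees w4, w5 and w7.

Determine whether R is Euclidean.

Yes

Euclidean: yes — any two successors of a common world are R-related.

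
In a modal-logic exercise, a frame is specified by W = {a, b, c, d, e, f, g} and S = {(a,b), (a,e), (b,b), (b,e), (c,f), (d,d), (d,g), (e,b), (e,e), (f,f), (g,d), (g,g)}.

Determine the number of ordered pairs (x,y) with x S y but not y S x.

Enumerating: (a,b), (a,e), (c,f).

3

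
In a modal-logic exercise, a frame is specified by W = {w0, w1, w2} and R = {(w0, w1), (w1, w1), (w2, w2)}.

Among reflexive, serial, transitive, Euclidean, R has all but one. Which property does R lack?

reflexive

Reflexive: no — w0 is not related to itself.
Serial: yes — every world has a successor (e.g. w0 R w1).
Transitive: yes — every two-step R-path is closed by a direct edge.
Euclidean: yes — any two successors of a common world are R-related.
Only reflexive fails.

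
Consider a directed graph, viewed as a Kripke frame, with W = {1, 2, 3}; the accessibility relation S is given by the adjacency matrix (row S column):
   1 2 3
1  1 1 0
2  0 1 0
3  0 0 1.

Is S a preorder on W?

Yes

Reflexive: yes — every world is S-related to itself.
Transitive: yes — every two-step S-path is closed by a direct edge.
So S is a preorder.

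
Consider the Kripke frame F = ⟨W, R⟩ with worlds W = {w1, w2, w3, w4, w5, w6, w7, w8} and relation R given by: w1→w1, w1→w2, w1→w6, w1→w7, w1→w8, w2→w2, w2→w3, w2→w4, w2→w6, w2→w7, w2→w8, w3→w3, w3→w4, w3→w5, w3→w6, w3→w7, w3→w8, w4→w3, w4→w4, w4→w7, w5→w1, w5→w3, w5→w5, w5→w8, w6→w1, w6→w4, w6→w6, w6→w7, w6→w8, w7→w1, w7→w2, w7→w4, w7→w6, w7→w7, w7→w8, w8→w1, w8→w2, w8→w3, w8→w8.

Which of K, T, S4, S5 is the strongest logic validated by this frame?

Reflexive (axiom T): yes — every world is R-related to itself.
Transitive (axiom 4): no — w1 R w2 and w2 R w3, but not w1 R w3.
Euclidean (axiom 5): no — w1 R w6 and w1 R w2, but not w6 R w2.
So F validates K, T; S4 would additionally require R to be transitive. The strongest is T.

T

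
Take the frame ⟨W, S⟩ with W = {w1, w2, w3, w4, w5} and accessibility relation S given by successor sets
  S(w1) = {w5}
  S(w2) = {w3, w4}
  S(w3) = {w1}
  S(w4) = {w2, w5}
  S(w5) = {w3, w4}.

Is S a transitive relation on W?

No

Transitive: no — w1 S w5 and w5 S w3, but not w1 S w3.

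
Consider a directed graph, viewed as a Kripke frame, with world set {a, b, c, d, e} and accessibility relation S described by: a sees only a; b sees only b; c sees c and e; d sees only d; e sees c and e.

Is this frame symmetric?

Yes

Symmetric: yes — every pair in S has its reverse in S.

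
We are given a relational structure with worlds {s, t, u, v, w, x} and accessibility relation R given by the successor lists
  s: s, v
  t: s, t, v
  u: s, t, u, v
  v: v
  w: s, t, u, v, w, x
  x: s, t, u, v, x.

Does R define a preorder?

Yes

Reflexive: yes — every world is R-related to itself.
Transitive: yes — every two-step R-path is closed by a direct edge.
So R is a preorder.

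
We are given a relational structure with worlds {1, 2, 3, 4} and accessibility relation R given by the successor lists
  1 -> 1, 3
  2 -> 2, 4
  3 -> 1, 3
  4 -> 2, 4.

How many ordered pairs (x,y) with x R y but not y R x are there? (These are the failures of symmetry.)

R is symmetric; there are no such tuples.

0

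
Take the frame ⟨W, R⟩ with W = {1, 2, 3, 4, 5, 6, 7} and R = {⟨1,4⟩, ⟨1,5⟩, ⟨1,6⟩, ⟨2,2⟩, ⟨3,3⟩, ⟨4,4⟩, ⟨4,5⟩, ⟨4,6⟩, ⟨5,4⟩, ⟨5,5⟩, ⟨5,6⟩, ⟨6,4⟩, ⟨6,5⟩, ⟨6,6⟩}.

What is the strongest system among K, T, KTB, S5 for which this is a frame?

Reflexive (axiom T): no — 1 is not related to itself.
Symmetric (axiom B): no — 1 R 4 but not 4 R 1.
Euclidean (axiom 5): yes — any two successors of a common world are R-related.
So F validates K; T would additionally require R to be reflexive. The strongest is K.

K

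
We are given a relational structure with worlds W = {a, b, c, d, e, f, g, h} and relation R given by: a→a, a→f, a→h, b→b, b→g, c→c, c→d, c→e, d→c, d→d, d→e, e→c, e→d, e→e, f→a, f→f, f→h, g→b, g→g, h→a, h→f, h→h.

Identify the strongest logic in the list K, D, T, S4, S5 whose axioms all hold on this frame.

Serial (axiom D): yes — every world has a successor (e.g. a R a).
Reflexive (axiom T): yes — every world is R-related to itself.
Transitive (axiom 4): yes — every two-step R-path is closed by a direct edge.
Euclidean (axiom 5): yes — any two successors of a common world are R-related.
So F validates K, D, T, S4, S5. The strongest is S5.

S5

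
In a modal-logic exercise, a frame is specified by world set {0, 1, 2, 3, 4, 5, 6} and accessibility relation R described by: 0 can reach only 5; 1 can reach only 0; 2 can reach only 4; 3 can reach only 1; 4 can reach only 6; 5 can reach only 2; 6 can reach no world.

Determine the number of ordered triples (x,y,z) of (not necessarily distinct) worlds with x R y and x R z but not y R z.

Enumerating: (0,5,5), (1,0,0), (2,4,4), (3,1,1), (4,6,6), (5,2,2).

6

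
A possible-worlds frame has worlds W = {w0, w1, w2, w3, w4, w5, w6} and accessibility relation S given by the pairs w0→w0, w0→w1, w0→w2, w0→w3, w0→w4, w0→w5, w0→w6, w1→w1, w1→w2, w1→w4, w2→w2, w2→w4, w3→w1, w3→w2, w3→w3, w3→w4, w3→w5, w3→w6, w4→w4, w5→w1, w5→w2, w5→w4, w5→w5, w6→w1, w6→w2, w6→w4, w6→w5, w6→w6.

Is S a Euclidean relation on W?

No

Euclidean: no — w0 S w1 and w0 S w3, but not w1 S w3.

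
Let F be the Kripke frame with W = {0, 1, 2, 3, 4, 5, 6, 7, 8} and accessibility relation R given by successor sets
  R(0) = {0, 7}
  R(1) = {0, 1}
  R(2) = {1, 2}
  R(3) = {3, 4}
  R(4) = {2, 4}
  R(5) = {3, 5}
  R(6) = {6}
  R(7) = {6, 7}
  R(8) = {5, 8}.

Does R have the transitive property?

Transitive: no — 0 R 7 and 7 R 6, but not 0 R 6.

No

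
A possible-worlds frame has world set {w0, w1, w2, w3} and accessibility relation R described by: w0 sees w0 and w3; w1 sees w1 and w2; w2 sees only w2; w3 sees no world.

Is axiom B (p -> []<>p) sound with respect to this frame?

By correspondence theory, B is valid on a frame iff R is symmetric.
Symmetric: no — w0 R w3 but not w3 R w0.

No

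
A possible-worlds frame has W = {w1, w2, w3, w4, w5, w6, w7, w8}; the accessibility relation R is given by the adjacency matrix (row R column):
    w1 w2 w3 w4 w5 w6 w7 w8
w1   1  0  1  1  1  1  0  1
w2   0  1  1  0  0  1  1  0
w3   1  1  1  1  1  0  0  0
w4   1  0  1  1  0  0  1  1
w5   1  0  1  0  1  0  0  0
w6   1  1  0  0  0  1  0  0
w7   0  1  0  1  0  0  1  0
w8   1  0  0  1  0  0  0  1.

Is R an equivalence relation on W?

No

Reflexive: yes — every world is R-related to itself.
Symmetric: yes — every pair in R has its reverse in R.
Transitive: no — w1 R w3 and w3 R w2, but not w1 R w2.
So R is not an equivalence relation.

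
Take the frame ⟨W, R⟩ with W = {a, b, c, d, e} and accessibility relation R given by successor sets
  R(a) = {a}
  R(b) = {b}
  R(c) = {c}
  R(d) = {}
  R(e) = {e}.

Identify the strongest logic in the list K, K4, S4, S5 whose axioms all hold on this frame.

K4

Transitive (axiom 4): yes — every two-step R-path is closed by a direct edge.
Reflexive (axiom T): no — d is not related to itself.
Euclidean (axiom 5): yes — any two successors of a common world are R-related.
So F validates K, K4; S4 would additionally require R to be reflexive. The strongest is K4.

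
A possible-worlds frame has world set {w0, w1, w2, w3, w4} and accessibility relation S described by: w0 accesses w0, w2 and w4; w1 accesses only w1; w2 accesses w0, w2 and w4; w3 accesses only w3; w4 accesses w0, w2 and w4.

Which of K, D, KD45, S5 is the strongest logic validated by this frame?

S5

Serial (axiom D): yes — every world has a successor (e.g. w0 S w0).
Euclidean (axiom 5): yes — any two successors of a common world are S-related.
Transitive (axiom 4): yes — every two-step S-path is closed by a direct edge.
Reflexive (axiom T): yes — every world is S-related to itself.
So F validates K, D, KD45, S5. The strongest is S5.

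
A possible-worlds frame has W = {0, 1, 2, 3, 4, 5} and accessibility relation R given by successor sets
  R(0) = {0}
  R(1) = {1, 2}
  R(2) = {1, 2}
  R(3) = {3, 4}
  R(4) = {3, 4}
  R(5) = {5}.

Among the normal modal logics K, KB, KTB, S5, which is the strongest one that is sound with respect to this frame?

Symmetric (axiom B): yes — every pair in R has its reverse in R.
Reflexive (axiom T): yes — every world is R-related to itself.
Euclidean (axiom 5): yes — any two successors of a common world are R-related.
So F validates K, KB, KTB, S5. The strongest is S5.

S5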